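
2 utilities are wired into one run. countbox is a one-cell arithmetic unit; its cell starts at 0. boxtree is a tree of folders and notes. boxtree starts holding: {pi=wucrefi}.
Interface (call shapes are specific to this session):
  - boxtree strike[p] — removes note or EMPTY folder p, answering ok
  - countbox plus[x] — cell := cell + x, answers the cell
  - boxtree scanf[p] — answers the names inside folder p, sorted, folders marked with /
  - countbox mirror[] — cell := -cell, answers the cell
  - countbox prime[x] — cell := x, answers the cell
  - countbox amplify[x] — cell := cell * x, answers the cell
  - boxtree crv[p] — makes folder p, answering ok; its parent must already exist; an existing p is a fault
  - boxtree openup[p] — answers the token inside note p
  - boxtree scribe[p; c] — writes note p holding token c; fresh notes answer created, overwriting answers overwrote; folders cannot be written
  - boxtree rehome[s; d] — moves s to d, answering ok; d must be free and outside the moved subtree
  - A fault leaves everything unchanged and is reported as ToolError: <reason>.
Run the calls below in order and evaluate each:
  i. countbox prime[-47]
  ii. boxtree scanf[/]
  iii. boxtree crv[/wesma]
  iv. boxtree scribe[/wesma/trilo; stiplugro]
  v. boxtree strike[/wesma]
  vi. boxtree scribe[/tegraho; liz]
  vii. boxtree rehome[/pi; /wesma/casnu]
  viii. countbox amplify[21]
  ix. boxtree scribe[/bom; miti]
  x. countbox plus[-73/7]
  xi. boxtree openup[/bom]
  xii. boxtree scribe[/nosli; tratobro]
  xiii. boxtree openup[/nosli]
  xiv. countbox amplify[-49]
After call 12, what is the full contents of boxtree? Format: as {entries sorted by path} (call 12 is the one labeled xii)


Do: countbox prime[-47]
See: -47
Do: boxtree scanf[/]
See: [pi]
Do: boxtree crv[/wesma]
See: ok
Do: boxtree scribe[/wesma/trilo; stiplugro]
See: created
Do: boxtree strike[/wesma]
See: ToolError: not empty
Do: boxtree scribe[/tegraho; liz]
See: created
Do: boxtree rehome[/pi; /wesma/casnu]
See: ok
Do: countbox amplify[21]
See: -987
Do: boxtree scribe[/bom; miti]
See: created
Do: countbox plus[-73/7]
See: -6982/7
Do: boxtree openup[/bom]
See: miti
Do: boxtree scribe[/nosli; tratobro]
See: created
Do: boxtree openup[/nosli]
See: tratobro
Do: countbox amplify[-49]
See: 48874

Answer: {bom=miti, nosli=tratobro, tegraho=liz, wesma/, wesma/casnu=wucrefi, wesma/trilo=stiplugro}


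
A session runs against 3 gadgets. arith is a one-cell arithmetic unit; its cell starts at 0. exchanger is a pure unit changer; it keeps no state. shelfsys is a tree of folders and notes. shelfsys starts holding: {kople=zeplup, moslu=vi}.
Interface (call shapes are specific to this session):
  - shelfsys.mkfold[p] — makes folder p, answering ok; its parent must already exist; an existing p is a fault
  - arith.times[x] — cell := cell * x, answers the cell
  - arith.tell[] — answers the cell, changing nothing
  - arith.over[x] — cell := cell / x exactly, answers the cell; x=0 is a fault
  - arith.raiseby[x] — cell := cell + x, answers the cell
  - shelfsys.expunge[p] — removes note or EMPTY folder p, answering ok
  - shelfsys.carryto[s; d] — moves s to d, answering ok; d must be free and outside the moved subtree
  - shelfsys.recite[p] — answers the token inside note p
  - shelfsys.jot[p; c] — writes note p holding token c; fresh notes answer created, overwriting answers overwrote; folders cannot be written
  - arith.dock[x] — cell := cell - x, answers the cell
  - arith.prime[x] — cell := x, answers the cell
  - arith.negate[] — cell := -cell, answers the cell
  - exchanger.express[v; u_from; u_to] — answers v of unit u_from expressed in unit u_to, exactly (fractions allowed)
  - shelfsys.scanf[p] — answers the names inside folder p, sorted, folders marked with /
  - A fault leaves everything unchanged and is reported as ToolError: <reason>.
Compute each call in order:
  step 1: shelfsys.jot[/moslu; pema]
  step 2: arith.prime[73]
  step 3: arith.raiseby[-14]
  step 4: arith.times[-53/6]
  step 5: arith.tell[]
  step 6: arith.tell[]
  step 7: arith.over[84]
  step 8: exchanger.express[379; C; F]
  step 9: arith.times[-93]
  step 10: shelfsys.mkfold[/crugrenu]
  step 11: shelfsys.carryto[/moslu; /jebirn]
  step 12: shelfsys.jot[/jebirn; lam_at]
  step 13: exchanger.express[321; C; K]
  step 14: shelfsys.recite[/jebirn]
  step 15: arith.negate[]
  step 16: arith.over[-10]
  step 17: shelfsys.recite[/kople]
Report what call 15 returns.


Answer: -96937/168

Derivation:
Next I call shelfsys.jot with p→/moslu, c→pema, and see overwrote.
Next I call arith.prime with x→73, and observe 73.
Next I call arith.raiseby with x→-14, and get 59.
I run arith.times with x→-53/6, — result: -3127/6.
I try arith.tell(), → -3127/6.
I call arith.tell, yielding -3127/6.
Next I call arith.over with x→84: -3127/504.
Then exchanger.express with v→379, u_from→C, u_to→F: 3571/5.
I try arith.times with x→-93, yielding 96937/168.
I run shelfsys.mkfold with p→/crugrenu, → ok.
Now I run shelfsys.carryto with s→/moslu, d→/jebirn, and see ok.
Next I call shelfsys.jot with p→/jebirn, c→lam_at, giving overwrote.
I use exchanger.express with v→321, u_from→C, u_to→K, and see 11883/20.
I use shelfsys.recite with p→/jebirn, → lam_at.
Next I call arith.negate, and get -96937/168.
I invoke arith.over with x→-10, and see 96937/1680.
Calling shelfsys.recite with p→/kople, which returns zeplup.


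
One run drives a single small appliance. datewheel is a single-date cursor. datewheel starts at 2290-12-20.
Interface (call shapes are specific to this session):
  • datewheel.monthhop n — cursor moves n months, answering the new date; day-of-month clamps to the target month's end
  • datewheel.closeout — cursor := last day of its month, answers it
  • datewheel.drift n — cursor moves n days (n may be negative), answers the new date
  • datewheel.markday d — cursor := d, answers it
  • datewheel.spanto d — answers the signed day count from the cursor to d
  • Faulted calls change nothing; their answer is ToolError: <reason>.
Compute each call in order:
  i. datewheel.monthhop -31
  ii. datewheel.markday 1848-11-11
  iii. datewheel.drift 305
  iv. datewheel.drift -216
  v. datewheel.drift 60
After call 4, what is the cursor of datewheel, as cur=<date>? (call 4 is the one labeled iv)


Answer: cur=1849-02-08

Derivation:
> monthhop n=-31
:: 2288-05-20
> markday d=1848-11-11
:: 1848-11-11
> drift n=305
:: 1849-09-12
> drift n=-216
:: 1849-02-08
> drift n=60
:: 1849-04-09


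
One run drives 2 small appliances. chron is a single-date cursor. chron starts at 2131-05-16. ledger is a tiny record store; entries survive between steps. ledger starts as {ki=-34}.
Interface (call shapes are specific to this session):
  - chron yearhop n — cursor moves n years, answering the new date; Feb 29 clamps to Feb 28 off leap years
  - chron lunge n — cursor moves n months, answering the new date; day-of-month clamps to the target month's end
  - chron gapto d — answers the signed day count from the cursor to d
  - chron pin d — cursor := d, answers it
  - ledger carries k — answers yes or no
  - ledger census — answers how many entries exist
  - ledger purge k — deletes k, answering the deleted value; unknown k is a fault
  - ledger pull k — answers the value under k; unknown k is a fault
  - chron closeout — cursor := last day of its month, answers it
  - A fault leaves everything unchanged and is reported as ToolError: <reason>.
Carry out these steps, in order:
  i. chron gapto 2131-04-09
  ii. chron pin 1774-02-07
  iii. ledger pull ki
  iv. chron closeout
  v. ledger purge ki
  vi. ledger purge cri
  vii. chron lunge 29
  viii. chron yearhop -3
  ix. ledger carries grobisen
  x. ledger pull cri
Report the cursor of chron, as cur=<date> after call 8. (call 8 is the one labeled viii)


Answer: cur=1773-07-28

Derivation:
# chron gapto(2131-04-09) : -37
# chron pin(1774-02-07) : 1774-02-07
# ledger pull(ki) : -34
# chron closeout() : 1774-02-28
# ledger purge(ki) : -34
# ledger purge(cri) : ToolError: no such key cri
# chron lunge(29) : 1776-07-28
# chron yearhop(-3) : 1773-07-28
# ledger carries(grobisen) : no
# ledger pull(cri) : ToolError: no such key cri


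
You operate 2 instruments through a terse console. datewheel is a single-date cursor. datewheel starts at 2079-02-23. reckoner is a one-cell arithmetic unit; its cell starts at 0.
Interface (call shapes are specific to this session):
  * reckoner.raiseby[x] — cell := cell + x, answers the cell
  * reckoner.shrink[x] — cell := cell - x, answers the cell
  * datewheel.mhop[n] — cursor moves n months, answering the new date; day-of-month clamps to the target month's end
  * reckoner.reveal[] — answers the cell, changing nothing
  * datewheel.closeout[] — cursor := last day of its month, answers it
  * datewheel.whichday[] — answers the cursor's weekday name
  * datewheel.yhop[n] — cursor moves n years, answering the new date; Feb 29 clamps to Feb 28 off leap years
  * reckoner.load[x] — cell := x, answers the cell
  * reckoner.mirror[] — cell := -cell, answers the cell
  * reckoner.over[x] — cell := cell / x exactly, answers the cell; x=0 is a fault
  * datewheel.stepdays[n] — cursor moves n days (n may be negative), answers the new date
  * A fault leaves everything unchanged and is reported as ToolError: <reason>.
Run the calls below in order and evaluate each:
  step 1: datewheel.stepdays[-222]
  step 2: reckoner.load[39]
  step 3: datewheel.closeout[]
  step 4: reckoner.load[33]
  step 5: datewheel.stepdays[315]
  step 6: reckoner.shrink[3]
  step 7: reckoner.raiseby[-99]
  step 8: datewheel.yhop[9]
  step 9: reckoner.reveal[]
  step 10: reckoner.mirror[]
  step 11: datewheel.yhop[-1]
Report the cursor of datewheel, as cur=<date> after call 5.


I try datewheel.stepdays using n='-222': 2078-07-16.
I try reckoner.load using x='39', → 39.
I invoke datewheel.closeout(), — result: 2078-07-31.
Then reckoner.load using x='33', — result: 33.
Next I call datewheel.stepdays using n='315', and observe 2079-06-11.
Using reckoner.shrink using x='3', yielding 30.
Calling reckoner.raiseby using x='-99', which returns -69.
I call datewheel.yhop using n='9', and see 2088-06-11.
I try reckoner.reveal(), and get -69.
Using reckoner.mirror(), giving 69.
I try datewheel.yhop using n='-1', giving 2087-06-11.

Answer: cur=2079-06-11


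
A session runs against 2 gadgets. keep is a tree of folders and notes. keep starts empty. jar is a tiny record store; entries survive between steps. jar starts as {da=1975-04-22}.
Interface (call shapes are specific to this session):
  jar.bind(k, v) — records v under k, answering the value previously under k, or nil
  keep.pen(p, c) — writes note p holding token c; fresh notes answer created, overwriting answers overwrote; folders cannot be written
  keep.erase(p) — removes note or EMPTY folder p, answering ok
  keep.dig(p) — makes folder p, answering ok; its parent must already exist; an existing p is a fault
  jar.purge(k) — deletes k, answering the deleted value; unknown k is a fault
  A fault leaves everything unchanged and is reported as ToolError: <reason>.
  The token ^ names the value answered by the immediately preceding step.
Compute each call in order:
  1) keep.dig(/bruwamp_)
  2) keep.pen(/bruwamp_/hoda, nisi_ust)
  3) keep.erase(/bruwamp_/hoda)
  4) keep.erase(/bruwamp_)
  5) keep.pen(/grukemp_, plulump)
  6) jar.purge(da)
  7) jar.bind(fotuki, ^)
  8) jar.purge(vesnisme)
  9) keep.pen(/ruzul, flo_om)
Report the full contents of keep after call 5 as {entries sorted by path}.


Answer: {grukemp_=plulump}

Derivation:
·→ dig(p: /bruwamp_)
·← ok
·→ pen(p: /bruwamp_/hoda, c: nisi_ust)
·← created
·→ erase(p: /bruwamp_/hoda)
·← ok
·→ erase(p: /bruwamp_)
·← ok
·→ pen(p: /grukemp_, c: plulump)
·← created
·→ purge(k: da)
·← 1975-04-22
·→ bind(k: fotuki, v: ^)
·← nil
·→ purge(k: vesnisme)
·← ToolError: no such key vesnisme
·→ pen(p: /ruzul, c: flo_om)
·← created


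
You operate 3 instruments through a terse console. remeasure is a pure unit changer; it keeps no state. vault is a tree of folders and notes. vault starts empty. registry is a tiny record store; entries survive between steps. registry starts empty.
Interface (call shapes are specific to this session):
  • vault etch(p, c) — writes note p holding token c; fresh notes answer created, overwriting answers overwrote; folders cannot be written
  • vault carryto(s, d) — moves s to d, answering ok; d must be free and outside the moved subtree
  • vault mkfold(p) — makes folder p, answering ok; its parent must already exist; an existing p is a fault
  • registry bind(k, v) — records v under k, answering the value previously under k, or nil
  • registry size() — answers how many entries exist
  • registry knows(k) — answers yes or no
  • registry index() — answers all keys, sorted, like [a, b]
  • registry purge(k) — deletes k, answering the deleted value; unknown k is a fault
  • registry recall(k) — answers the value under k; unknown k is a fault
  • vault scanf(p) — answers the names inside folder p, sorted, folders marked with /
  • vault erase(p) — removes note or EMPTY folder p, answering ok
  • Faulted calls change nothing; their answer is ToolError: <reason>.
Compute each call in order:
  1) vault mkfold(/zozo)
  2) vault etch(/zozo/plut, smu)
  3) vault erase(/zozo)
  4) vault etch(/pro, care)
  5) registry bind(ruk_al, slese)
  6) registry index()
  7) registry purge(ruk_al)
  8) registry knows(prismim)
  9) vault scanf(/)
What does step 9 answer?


Answer: [pro, zozo/]

Derivation:
I invoke vault mkfold on p→/zozo, and see ok.
I call vault etch on p→/zozo/plut, c→smu: created.
I run vault erase on p→/zozo, which returns ToolError: not empty.
Using vault etch on p→/pro, c→care, which returns created.
I run registry bind on k→ruk_al, v→slese, and see nil.
Now I run registry index(), and observe [ruk_al].
Then registry purge on k→ruk_al, and get slese.
I try registry knows on k→prismim, yielding no.
I invoke vault scanf on p→/, yielding [pro, zozo/].


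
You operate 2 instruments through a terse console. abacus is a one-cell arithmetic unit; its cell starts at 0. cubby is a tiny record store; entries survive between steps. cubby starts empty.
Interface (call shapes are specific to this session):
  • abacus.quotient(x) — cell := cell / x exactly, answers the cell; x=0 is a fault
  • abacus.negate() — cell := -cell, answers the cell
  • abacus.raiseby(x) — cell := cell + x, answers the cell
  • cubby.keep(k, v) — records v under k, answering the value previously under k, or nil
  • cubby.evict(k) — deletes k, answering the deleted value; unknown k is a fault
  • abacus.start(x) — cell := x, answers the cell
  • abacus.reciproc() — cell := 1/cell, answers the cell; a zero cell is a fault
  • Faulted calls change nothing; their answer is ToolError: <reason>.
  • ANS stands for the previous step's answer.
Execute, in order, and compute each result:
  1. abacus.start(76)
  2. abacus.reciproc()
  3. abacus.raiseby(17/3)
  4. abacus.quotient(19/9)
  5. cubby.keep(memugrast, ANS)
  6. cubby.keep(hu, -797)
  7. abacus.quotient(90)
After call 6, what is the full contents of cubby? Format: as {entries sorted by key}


;; abacus.start(x='76') ~> 76
;; abacus.reciproc() ~> 1/76
;; abacus.raiseby(x='17/3') ~> 1295/228
;; abacus.quotient(x='19/9') ~> 3885/1444
;; cubby.keep(k='memugrast', v='ANS') ~> nil
;; cubby.keep(k='hu', v='-797') ~> nil
;; abacus.quotient(x='90') ~> 259/8664

Answer: {hu=-797, memugrast=3885/1444}


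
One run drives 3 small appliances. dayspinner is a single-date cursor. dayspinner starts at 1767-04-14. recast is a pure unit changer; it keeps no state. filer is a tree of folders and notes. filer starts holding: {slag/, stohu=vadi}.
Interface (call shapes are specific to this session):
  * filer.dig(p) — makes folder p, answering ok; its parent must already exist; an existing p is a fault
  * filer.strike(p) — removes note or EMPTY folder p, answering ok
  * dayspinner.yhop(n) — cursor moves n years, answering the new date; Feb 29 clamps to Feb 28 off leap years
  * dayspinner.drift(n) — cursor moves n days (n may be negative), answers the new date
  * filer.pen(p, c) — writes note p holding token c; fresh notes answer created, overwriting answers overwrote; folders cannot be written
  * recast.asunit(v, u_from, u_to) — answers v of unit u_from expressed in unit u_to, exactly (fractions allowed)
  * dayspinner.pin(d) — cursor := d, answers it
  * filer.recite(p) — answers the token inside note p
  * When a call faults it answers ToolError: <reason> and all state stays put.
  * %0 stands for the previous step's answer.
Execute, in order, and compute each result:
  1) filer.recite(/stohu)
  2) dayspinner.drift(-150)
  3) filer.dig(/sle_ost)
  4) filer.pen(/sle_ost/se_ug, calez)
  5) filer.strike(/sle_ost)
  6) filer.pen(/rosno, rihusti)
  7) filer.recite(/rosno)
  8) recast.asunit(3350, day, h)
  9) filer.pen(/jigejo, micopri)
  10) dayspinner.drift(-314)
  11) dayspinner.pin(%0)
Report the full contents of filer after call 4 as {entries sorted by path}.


Answer: {slag/, sle_ost/, sle_ost/se_ug=calez, stohu=vadi}

Derivation:
==> recite(p→/stohu)
<== vadi
==> drift(n→-150)
<== 1766-11-15
==> dig(p→/sle_ost)
<== ok
==> pen(p→/sle_ost/se_ug, c→calez)
<== created
==> strike(p→/sle_ost)
<== ToolError: not empty
==> pen(p→/rosno, c→rihusti)
<== created
==> recite(p→/rosno)
<== rihusti
==> asunit(v→3350, u_from→day, u_to→h)
<== 80400
==> pen(p→/jigejo, c→micopri)
<== created
==> drift(n→-314)
<== 1766-01-05
==> pin(d→%0)
<== 1766-01-05


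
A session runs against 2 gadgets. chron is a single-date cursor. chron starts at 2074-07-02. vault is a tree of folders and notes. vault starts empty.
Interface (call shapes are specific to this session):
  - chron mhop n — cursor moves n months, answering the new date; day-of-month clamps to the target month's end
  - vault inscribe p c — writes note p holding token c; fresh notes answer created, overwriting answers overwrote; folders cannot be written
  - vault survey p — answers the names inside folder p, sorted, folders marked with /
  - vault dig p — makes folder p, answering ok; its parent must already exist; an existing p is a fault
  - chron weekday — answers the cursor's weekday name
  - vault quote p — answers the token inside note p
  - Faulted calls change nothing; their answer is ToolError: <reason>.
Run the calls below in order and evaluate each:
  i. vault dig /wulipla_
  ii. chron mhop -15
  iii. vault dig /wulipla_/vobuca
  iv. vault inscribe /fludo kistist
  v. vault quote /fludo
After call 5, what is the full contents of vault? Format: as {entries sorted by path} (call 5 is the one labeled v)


Next I call vault dig passing /wulipla_, → ok.
Now I run chron mhop passing -15, → 2073-04-02.
Next I call vault dig passing /wulipla_/vobuca, — result: ok.
I use vault inscribe passing /fludo, kistist, and see created.
I run vault quote passing /fludo, → kistist.

Answer: {fludo=kistist, wulipla_/, wulipla_/vobuca/}


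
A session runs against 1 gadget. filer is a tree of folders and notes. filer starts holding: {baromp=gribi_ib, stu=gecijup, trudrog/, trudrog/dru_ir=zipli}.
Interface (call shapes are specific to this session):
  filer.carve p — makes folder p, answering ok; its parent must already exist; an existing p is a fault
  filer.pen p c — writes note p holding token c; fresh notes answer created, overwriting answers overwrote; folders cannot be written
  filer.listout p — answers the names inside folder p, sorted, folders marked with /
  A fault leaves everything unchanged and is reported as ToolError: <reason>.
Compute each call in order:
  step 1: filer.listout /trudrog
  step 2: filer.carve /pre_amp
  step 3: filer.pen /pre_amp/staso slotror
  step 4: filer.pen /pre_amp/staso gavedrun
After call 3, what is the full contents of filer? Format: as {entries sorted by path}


Answer: {baromp=gribi_ib, pre_amp/, pre_amp/staso=slotror, stu=gecijup, trudrog/, trudrog/dru_ir=zipli}

Derivation:
Next I call filer.listout(p: /trudrog), → [dru_ir].
I invoke filer.carve(p: /pre_amp), and get ok.
I use filer.pen(p: /pre_amp/staso, c: slotror), — result: created.
I run filer.pen(p: /pre_amp/staso, c: gavedrun), — result: overwrote.


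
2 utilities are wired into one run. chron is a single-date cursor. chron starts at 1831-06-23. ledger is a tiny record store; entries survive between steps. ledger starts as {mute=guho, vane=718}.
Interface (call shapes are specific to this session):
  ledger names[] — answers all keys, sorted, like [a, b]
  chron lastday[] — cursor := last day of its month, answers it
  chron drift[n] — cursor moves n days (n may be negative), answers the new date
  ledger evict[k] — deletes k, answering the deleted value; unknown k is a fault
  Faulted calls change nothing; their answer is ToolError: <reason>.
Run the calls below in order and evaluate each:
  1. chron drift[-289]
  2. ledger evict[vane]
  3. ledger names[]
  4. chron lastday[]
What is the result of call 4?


% 1. chron drift(n→-289) -> 1830-09-07
% 2. ledger evict(k→vane) -> 718
% 3. ledger names() -> [mute]
% 4. chron lastday() -> 1830-09-30

Answer: 1830-09-30


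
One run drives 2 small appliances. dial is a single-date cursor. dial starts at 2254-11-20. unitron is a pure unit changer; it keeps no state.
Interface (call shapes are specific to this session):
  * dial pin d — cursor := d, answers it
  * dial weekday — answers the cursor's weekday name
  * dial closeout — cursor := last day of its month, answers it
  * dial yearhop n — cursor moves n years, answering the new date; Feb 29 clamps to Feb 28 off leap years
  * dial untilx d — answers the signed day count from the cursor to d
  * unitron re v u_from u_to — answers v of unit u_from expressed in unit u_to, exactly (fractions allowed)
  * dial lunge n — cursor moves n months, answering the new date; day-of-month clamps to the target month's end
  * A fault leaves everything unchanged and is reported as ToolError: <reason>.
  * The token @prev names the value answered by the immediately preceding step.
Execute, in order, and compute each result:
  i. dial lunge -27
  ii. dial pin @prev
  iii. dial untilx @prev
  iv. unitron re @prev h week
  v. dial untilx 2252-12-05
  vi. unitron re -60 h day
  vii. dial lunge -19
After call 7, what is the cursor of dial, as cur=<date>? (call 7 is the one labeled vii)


Answer: cur=2251-01-20

Derivation:
Then dial lunge(n=-27), → 2252-08-20.
I try dial pin(d=@prev), and get 2252-08-20.
Using dial untilx(d=@prev), and see 0.
I use unitron re(v=@prev, u_from=h, u_to=week), which returns 0.
Then dial untilx(d=2252-12-05), giving 107.
Next I call unitron re(v=-60, u_from=h, u_to=day), yielding -5/2.
I try dial lunge(n=-19), and get 2251-01-20.


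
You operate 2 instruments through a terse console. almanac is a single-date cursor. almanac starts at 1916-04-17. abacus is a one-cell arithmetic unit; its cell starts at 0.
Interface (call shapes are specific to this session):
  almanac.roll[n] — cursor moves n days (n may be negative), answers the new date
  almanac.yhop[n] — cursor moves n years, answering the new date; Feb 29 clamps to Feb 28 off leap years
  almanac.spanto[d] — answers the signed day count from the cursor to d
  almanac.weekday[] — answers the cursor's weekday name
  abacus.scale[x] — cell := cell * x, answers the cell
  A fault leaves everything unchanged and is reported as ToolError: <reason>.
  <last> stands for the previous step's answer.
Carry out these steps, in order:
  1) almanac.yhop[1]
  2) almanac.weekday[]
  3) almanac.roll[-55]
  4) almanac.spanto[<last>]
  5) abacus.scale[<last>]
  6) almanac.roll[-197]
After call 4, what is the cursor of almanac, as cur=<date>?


Answer: cur=1917-02-21

Derivation:
Do: yhop[n: 1]
See: 1917-04-17
Do: weekday[]
See: Tuesday
Do: roll[n: -55]
See: 1917-02-21
Do: spanto[d: <last>]
See: 0
Do: scale[x: <last>]
See: 0
Do: roll[n: -197]
See: 1916-08-08


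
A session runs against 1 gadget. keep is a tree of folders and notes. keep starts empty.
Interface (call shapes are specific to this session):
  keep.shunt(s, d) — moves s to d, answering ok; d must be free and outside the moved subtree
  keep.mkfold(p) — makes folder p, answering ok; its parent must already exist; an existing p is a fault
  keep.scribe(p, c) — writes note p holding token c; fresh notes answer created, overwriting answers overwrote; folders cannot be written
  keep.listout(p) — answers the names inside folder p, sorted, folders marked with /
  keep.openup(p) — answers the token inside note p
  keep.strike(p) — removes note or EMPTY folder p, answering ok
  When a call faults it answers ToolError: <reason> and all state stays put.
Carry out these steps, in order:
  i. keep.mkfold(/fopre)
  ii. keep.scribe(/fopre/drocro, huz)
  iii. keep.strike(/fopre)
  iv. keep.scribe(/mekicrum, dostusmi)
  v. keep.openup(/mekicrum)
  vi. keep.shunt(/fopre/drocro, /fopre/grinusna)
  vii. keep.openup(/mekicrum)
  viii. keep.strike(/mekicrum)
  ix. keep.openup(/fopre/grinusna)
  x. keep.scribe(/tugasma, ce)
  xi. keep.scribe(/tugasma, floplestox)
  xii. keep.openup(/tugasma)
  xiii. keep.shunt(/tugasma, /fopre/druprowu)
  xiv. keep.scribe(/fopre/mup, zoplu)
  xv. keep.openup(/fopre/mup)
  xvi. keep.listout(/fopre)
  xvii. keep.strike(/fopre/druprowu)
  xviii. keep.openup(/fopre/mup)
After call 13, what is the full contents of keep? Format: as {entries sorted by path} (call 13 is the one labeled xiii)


Calling keep.mkfold(p: /fopre), and get ok.
I invoke keep.scribe(p: /fopre/drocro, c: huz), yielding created.
Then keep.strike(p: /fopre), yielding ToolError: not empty.
I run keep.scribe(p: /mekicrum, c: dostusmi): created.
Now I run keep.openup(p: /mekicrum), giving dostusmi.
Now I run keep.shunt(s: /fopre/drocro, d: /fopre/grinusna), and see ok.
Then keep.openup(p: /mekicrum), and observe dostusmi.
Now I run keep.strike(p: /mekicrum), which returns ok.
Then keep.openup(p: /fopre/grinusna), giving huz.
Calling keep.scribe(p: /tugasma, c: ce): created.
I try keep.scribe(p: /tugasma, c: floplestox), and observe overwrote.
Next I call keep.openup(p: /tugasma), and get floplestox.
Invoking keep.shunt(s: /tugasma, d: /fopre/druprowu), → ok.
I run keep.scribe(p: /fopre/mup, c: zoplu), and observe created.
Using keep.openup(p: /fopre/mup), and observe zoplu.
Calling keep.listout(p: /fopre), giving [druprowu, grinusna, mup].
I call keep.strike(p: /fopre/druprowu): ok.
Next I call keep.openup(p: /fopre/mup), and get zoplu.

Answer: {fopre/, fopre/druprowu=floplestox, fopre/grinusna=huz}


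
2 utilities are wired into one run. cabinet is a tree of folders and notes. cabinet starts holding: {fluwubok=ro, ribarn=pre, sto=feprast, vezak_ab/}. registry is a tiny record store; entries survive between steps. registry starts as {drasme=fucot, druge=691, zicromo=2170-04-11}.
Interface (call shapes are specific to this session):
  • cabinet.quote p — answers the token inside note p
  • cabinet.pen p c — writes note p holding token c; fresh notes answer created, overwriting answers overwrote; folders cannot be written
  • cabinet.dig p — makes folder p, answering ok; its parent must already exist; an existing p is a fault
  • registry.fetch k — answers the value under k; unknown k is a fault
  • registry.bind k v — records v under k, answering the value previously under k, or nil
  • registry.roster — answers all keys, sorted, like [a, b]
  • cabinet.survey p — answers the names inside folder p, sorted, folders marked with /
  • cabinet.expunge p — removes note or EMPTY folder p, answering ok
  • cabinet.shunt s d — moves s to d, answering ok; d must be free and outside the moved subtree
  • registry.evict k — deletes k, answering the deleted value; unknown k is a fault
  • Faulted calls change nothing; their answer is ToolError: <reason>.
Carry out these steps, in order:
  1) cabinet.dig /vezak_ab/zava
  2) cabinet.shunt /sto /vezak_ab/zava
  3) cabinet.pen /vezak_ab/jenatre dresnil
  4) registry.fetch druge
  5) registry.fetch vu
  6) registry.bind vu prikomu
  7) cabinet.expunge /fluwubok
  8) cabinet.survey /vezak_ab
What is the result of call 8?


>>> dig p→/vezak_ab/zava
  ok
>>> shunt s→/sto d→/vezak_ab/zava
  ToolError: exists
>>> pen p→/vezak_ab/jenatre c→dresnil
  created
>>> fetch k→druge
  691
>>> fetch k→vu
  ToolError: no such key vu
>>> bind k→vu v→prikomu
  nil
>>> expunge p→/fluwubok
  ok
>>> survey p→/vezak_ab
  [jenatre, zava/]

Answer: [jenatre, zava/]


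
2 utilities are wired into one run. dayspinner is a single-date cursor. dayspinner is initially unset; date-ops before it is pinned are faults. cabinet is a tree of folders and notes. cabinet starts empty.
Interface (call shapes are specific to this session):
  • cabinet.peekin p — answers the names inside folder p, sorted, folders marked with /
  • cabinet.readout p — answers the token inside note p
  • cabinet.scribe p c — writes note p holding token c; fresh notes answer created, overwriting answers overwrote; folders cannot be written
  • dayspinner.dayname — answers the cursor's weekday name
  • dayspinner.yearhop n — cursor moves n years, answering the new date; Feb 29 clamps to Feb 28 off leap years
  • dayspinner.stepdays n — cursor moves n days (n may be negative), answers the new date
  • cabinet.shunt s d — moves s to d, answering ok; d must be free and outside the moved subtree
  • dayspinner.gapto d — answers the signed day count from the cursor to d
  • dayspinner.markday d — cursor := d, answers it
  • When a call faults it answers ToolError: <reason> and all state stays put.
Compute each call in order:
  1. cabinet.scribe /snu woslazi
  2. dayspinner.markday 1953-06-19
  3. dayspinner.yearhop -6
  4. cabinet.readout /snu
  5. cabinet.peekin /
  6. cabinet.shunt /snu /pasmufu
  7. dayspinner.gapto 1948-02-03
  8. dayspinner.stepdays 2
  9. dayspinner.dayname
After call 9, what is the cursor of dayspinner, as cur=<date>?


Answer: cur=1947-06-21

Derivation:
>>> cabinet.scribe p: /snu c: woslazi
[out] created
>>> dayspinner.markday d: 1953-06-19
[out] 1953-06-19
>>> dayspinner.yearhop n: -6
[out] 1947-06-19
>>> cabinet.readout p: /snu
[out] woslazi
>>> cabinet.peekin p: /
[out] [snu]
>>> cabinet.shunt s: /snu d: /pasmufu
[out] ok
>>> dayspinner.gapto d: 1948-02-03
[out] 229
>>> dayspinner.stepdays n: 2
[out] 1947-06-21
>>> dayspinner.dayname
[out] Saturday


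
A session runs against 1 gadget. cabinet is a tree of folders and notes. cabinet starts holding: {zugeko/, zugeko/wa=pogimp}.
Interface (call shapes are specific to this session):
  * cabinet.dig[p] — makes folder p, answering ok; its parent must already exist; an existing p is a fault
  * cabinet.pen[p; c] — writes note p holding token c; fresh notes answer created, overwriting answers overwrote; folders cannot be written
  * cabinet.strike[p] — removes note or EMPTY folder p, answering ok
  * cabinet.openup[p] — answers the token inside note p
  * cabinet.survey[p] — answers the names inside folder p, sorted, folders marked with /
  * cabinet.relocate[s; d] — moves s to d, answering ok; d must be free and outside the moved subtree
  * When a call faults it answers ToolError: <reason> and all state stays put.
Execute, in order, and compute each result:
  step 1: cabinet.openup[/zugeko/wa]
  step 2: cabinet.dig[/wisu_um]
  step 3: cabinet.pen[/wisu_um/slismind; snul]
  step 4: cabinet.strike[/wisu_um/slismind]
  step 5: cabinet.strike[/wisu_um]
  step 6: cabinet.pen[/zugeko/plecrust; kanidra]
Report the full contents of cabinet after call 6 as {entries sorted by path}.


·→ cabinet.openup(p: /zugeko/wa)
·← pogimp
·→ cabinet.dig(p: /wisu_um)
·← ok
·→ cabinet.pen(p: /wisu_um/slismind, c: snul)
·← created
·→ cabinet.strike(p: /wisu_um/slismind)
·← ok
·→ cabinet.strike(p: /wisu_um)
·← ok
·→ cabinet.pen(p: /zugeko/plecrust, c: kanidra)
·← created

Answer: {zugeko/, zugeko/plecrust=kanidra, zugeko/wa=pogimp}


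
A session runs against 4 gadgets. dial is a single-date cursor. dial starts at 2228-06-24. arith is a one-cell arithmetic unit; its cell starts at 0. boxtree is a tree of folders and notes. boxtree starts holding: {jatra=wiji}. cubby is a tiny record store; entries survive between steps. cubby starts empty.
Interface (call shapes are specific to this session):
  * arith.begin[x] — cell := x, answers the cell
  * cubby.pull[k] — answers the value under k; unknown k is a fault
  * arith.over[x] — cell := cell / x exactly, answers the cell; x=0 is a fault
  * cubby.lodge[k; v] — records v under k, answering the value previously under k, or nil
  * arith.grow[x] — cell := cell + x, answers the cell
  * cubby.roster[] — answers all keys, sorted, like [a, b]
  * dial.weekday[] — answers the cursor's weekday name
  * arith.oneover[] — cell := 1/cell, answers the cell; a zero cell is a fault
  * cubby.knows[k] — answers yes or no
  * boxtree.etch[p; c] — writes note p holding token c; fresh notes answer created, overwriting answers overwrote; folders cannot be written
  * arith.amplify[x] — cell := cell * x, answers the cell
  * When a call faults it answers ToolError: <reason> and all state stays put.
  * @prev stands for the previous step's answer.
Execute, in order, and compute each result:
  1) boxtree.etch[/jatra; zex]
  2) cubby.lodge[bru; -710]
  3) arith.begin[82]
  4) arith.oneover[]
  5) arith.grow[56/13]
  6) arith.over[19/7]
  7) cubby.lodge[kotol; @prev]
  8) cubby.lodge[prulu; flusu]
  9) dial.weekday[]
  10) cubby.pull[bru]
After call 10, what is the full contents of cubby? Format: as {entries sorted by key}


Answer: {bru=-710, kotol=32235/20254, prulu=flusu}

Derivation:
Step: boxtree.etch[p: /jatra; c: zex]
Result: overwrote
Step: cubby.lodge[k: bru; v: -710]
Result: nil
Step: arith.begin[x: 82]
Result: 82
Step: arith.oneover[]
Result: 1/82
Step: arith.grow[x: 56/13]
Result: 4605/1066
Step: arith.over[x: 19/7]
Result: 32235/20254
Step: cubby.lodge[k: kotol; v: @prev]
Result: nil
Step: cubby.lodge[k: prulu; v: flusu]
Result: nil
Step: dial.weekday[]
Result: Tuesday
Step: cubby.pull[k: bru]
Result: -710


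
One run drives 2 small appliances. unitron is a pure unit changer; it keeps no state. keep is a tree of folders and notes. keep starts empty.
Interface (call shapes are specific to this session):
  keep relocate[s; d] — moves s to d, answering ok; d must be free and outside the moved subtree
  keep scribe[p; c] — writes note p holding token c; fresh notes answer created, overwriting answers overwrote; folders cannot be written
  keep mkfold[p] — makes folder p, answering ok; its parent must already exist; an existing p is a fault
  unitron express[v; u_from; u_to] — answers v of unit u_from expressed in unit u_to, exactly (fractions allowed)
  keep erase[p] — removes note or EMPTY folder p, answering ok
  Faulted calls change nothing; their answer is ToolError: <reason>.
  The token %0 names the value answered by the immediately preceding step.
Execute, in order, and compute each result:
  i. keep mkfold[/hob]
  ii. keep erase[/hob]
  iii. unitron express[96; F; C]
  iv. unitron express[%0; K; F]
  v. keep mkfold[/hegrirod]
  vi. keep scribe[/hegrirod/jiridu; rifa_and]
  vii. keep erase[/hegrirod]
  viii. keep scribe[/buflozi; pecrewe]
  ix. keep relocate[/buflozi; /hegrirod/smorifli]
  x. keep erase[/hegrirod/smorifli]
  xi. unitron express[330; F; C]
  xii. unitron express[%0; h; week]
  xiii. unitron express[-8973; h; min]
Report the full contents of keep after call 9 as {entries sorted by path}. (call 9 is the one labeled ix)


==> keep mkfold(p→/hob)
<== ok
==> keep erase(p→/hob)
<== ok
==> unitron express(v→96, u_from→F, u_to→C)
<== 320/9
==> unitron express(v→%0, u_from→K, u_to→F)
<== -39567/100
==> keep mkfold(p→/hegrirod)
<== ok
==> keep scribe(p→/hegrirod/jiridu, c→rifa_and)
<== created
==> keep erase(p→/hegrirod)
<== ToolError: not empty
==> keep scribe(p→/buflozi, c→pecrewe)
<== created
==> keep relocate(s→/buflozi, d→/hegrirod/smorifli)
<== ok
==> keep erase(p→/hegrirod/smorifli)
<== ok
==> unitron express(v→330, u_from→F, u_to→C)
<== 1490/9
==> unitron express(v→%0, u_from→h, u_to→week)
<== 745/756
==> unitron express(v→-8973, u_from→h, u_to→min)
<== -538380

Answer: {hegrirod/, hegrirod/jiridu=rifa_and, hegrirod/smorifli=pecrewe}


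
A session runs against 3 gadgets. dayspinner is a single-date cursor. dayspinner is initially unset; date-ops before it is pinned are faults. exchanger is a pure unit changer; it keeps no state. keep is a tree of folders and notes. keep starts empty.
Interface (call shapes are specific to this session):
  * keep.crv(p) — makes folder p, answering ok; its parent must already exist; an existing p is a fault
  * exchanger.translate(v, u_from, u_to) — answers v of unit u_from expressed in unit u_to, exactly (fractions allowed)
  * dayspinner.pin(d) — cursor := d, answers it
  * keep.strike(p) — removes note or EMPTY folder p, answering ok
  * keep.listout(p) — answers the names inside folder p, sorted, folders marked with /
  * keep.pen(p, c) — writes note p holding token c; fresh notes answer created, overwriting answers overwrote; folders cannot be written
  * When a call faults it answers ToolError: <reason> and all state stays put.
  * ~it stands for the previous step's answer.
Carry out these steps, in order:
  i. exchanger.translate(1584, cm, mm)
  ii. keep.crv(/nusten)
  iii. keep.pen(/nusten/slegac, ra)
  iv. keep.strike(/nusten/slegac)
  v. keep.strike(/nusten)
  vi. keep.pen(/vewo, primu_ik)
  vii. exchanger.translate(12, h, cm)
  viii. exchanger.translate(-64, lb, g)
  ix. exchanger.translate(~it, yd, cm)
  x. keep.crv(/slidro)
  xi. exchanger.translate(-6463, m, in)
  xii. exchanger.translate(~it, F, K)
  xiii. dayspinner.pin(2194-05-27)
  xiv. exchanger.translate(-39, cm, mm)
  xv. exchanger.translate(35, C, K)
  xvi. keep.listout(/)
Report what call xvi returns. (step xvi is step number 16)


·→ exchanger.translate(v→1584, u_from→cm, u_to→mm)
·← 15840
·→ keep.crv(p→/nusten)
·← ok
·→ keep.pen(p→/nusten/slegac, c→ra)
·← created
·→ keep.strike(p→/nusten/slegac)
·← ok
·→ keep.strike(p→/nusten)
·← ok
·→ keep.pen(p→/vewo, c→primu_ik)
·← created
·→ exchanger.translate(v→12, u_from→h, u_to→cm)
·← ToolError: incompatible units
·→ exchanger.translate(v→-64, u_from→lb, u_to→g)
·← -90718474/3125
·→ exchanger.translate(v→~it, u_from→yd, u_to→cm)
·← -207382431564/78125
·→ keep.crv(p→/slidro)
·← ok
·→ exchanger.translate(v→-6463, u_from→m, u_to→in)
·← -32315000/127
·→ exchanger.translate(v→~it, u_from→F, u_to→K)
·← -3225662191/22860
·→ dayspinner.pin(d→2194-05-27)
·← 2194-05-27
·→ exchanger.translate(v→-39, u_from→cm, u_to→mm)
·← -390
·→ exchanger.translate(v→35, u_from→C, u_to→K)
·← 6163/20
·→ keep.listout(p→/)
·← [slidro/, vewo]

Answer: [slidro/, vewo]


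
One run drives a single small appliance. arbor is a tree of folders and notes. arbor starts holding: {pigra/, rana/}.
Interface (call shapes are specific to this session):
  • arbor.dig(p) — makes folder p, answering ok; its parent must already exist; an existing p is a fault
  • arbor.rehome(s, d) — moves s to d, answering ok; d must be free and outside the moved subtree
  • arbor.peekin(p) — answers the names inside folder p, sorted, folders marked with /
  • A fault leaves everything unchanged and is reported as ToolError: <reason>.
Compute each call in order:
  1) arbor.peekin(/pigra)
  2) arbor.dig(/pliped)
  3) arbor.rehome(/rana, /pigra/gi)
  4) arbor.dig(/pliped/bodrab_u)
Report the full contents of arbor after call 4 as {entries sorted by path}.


Calling arbor.peekin passing p: /pigra: [].
Next I call arbor.dig passing p: /pliped, giving ok.
Now I run arbor.rehome passing s: /rana, d: /pigra/gi: ok.
Using arbor.dig passing p: /pliped/bodrab_u, yielding ok.

Answer: {pigra/, pigra/gi/, pliped/, pliped/bodrab_u/}
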